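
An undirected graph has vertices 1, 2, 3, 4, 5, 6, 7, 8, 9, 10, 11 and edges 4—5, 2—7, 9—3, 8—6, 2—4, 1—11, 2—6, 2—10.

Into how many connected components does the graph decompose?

From 1: component {1, 11}.
From 2: component {2, 4, 5, 6, 7, 8, 10}.
From 3: component {3, 9}.
That's 3 components.

3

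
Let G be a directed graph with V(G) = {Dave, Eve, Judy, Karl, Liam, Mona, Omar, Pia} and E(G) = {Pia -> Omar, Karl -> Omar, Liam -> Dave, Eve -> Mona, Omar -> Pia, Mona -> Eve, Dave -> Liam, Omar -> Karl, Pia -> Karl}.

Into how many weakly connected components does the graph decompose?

4

From Dave: component {Dave, Liam}.
From Eve: component {Eve, Mona}.
From Judy: component {Judy}.
From Karl: component {Karl, Omar, Pia}.
That's 4 components.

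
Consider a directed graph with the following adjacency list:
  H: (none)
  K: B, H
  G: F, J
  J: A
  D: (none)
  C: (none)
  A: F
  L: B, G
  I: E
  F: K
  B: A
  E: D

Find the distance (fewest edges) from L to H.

4

Distance 0: L.
Distance 1: B, G.
Distance 2: A, F, J.
Distance 3: K.
Distance 4: H — contains H.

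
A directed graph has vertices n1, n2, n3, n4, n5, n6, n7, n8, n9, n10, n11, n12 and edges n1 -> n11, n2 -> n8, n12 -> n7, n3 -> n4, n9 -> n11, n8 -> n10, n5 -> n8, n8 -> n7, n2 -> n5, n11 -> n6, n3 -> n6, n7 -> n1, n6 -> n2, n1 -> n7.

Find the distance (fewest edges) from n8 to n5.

Distance 0: n8.
Distance 1: n7, n10.
Distance 2: n1.
Distance 3: n11.
Distance 4: n6.
Distance 5: n2.
Distance 6: n5 — contains n5.

6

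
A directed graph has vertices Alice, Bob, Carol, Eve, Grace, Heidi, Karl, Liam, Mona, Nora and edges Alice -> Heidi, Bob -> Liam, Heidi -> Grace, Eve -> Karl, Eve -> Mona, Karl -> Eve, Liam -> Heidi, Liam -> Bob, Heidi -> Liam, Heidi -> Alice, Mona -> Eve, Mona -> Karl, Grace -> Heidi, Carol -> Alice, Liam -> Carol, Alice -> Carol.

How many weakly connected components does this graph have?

3

From Alice: component {Alice, Bob, Carol, Grace, Heidi, Liam}.
From Eve: component {Eve, Karl, Mona}.
From Nora: component {Nora}.
That's 3 components.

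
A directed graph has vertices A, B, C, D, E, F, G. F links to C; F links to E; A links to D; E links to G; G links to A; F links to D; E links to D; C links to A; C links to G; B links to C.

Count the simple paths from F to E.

1

F→E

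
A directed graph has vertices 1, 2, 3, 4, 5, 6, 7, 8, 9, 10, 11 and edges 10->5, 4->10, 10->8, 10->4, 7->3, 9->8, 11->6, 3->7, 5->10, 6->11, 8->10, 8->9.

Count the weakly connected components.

5

From 1: component {1}.
From 2: component {2}.
From 3: component {3, 7}.
From 4: component {4, 5, 8, 9, 10}.
From 6: component {6, 11}.
That's 5 components.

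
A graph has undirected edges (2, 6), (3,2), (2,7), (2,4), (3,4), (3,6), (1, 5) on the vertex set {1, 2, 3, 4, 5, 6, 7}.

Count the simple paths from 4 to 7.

4–2–7
4–3–2–7
4–3–6–2–7

3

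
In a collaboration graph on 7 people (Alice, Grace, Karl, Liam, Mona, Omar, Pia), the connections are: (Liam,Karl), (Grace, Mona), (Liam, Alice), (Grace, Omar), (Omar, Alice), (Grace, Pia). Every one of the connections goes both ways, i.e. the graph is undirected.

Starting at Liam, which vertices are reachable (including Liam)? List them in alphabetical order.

Start at Liam.
Its neighbours: Alice, Karl.
Then their neighbours: Omar.
Then next layer: Grace.
Then next layer: Mona, Pia.
Every vertex is now reached.

Alice, Grace, Karl, Liam, Mona, Omar, Pia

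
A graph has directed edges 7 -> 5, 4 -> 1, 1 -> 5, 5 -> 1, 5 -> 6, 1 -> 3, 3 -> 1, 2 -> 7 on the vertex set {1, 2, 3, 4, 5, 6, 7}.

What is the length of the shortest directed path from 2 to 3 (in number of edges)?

Distance 0: 2.
Distance 1: 7.
Distance 2: 5.
Distance 3: 1, 6.
Distance 4: 3 — contains 3.

4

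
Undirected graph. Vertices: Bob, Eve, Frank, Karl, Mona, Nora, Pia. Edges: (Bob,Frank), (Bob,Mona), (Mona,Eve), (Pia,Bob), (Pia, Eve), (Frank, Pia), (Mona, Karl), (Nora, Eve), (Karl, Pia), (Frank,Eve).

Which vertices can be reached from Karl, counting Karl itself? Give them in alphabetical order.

Bob, Eve, Frank, Karl, Mona, Nora, Pia

Start at Karl.
Its neighbours: Mona, Pia.
Then their neighbours: Bob, Eve, Frank.
Then next layer: Nora.
Every vertex is now reached.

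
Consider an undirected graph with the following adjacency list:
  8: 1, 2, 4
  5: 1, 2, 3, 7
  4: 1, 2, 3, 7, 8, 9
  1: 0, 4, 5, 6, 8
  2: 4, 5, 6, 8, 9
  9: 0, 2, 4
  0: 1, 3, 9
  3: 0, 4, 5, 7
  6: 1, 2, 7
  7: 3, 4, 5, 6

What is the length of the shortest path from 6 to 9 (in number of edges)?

Distance 0: 6.
Distance 1: 1, 2, 7.
Distance 2: 0, 3, 4, 5, 8, 9 — contains 9.

2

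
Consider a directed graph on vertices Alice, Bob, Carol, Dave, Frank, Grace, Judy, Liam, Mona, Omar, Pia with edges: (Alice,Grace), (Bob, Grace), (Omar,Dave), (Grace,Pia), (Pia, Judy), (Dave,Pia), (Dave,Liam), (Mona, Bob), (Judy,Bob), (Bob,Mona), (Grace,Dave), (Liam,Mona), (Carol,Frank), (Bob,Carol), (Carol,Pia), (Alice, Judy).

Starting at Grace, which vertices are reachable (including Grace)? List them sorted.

Start at Grace.
Its neighbours: Dave, Pia.
Then their neighbours: Judy, Liam.
Then next layer: Bob, Mona.
Then next layer: Carol.
Then next layer: Frank.
Nothing further is reachable.

Bob, Carol, Dave, Frank, Grace, Judy, Liam, Mona, Pia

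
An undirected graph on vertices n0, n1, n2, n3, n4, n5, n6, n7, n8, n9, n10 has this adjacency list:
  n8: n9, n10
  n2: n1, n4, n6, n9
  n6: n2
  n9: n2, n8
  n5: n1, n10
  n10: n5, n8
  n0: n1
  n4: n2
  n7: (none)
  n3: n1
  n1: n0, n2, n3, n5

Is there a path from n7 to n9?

n7 has no edges, so nothing is reachable from it.

No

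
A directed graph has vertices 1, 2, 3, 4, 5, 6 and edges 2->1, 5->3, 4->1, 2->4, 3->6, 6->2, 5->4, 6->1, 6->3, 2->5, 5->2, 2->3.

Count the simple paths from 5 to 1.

5→2→1
5→2→3→6→1
5→2→4→1
5→3→6→1
5→3→6→2→1
5→3→6→2→4→1
5→4→1

7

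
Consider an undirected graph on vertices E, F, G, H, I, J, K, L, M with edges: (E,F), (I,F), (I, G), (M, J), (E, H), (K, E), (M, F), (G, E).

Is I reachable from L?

No

L has no edges, so nothing is reachable from it.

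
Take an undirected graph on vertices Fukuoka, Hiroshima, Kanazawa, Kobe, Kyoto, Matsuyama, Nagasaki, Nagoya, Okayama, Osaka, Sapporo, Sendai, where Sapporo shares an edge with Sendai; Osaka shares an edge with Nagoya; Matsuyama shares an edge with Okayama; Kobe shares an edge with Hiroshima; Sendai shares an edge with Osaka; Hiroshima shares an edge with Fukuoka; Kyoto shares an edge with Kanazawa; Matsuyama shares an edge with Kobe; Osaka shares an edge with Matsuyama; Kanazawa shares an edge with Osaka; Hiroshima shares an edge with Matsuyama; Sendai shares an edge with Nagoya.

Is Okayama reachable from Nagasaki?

No

Nagasaki has no edges, so nothing is reachable from it.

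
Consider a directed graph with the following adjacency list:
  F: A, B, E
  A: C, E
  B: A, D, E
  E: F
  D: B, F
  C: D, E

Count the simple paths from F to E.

7

F→A→C→D→B→E
F→A→C→E
F→A→E
F→B→A→C→E
F→B→A→E
F→B→E
F→E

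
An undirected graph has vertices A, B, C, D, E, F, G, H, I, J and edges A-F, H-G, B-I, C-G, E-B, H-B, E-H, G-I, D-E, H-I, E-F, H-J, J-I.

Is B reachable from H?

Yes

Explore from H.
Distance 1: reach B, E, G, I, J.
Found B.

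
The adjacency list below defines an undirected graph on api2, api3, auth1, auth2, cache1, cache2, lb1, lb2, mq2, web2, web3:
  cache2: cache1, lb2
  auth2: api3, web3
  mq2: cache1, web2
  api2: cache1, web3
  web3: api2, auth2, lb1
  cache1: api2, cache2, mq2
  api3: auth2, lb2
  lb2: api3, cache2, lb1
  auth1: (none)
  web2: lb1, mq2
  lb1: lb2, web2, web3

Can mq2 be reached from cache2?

Explore from cache2.
Distance 1: reach cache1, lb2.
Distance 2: reach api2, api3, lb1, mq2.
Found mq2.

Yes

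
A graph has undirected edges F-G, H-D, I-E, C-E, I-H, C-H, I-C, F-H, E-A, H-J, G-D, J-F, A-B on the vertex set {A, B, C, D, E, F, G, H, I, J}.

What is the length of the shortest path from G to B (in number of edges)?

6

Distance 0: G.
Distance 1: D, F.
Distance 2: H, J.
Distance 3: C, I.
Distance 4: E.
Distance 5: A.
Distance 6: B — contains B.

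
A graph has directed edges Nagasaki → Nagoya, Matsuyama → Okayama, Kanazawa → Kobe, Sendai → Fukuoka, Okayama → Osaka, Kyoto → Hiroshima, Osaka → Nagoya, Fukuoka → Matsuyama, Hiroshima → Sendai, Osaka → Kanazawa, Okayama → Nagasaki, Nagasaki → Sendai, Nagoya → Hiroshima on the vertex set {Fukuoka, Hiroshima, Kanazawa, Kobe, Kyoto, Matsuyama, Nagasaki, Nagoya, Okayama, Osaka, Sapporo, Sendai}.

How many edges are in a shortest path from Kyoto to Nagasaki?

6

Distance 0: Kyoto.
Distance 1: Hiroshima.
Distance 2: Sendai.
Distance 3: Fukuoka.
Distance 4: Matsuyama.
Distance 5: Okayama.
Distance 6: Nagasaki, Osaka — contains Nagasaki.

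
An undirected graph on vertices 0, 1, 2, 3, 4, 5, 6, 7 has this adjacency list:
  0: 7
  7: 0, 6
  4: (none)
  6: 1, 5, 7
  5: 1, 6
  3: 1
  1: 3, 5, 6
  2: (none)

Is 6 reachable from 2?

No

2 has no edges, so nothing is reachable from it.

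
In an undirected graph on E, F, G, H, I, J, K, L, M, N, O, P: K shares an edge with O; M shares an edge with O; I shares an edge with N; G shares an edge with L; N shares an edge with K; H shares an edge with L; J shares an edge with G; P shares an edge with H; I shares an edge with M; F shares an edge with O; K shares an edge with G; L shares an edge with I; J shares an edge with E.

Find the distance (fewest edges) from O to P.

5

Distance 0: O.
Distance 1: F, K, M.
Distance 2: G, I, N.
Distance 3: J, L.
Distance 4: E, H.
Distance 5: P — contains P.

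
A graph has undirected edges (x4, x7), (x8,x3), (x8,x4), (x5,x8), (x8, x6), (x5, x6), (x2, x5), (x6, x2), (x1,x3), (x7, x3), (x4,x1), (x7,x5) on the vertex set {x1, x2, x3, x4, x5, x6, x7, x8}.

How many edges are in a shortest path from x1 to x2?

Distance 0: x1.
Distance 1: x3, x4.
Distance 2: x7, x8.
Distance 3: x5, x6.
Distance 4: x2 — contains x2.

4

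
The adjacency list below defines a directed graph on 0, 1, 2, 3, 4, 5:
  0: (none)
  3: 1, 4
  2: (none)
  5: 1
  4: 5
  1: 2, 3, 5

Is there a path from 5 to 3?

Yes

Explore from 5.
Distance 1: reach 1.
Distance 2: reach 2, 3.
Found 3.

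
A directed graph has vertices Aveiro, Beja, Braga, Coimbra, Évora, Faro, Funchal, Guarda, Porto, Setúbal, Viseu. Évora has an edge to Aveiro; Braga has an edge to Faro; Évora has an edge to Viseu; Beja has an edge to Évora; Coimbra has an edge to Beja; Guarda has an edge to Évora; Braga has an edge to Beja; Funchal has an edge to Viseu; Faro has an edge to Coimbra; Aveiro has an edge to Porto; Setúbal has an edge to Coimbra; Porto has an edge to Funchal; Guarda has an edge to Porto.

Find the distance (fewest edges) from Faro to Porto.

Distance 0: Faro.
Distance 1: Coimbra.
Distance 2: Beja.
Distance 3: Évora.
Distance 4: Aveiro, Viseu.
Distance 5: Porto — contains Porto.

5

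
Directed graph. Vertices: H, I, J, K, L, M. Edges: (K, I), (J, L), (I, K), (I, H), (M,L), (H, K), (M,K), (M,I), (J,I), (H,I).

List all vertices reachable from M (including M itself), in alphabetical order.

Start at M.
Its neighbours: I, K, L.
Then their neighbours: H.
Nothing further is reachable.

H, I, K, L, M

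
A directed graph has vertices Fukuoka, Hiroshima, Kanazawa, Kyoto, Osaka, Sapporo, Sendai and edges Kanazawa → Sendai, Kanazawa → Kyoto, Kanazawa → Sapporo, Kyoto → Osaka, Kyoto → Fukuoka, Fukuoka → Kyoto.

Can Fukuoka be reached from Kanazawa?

Explore from Kanazawa.
Distance 1: reach Kyoto, Sapporo, Sendai.
Distance 2: reach Fukuoka, Osaka.
Found Fukuoka.

Yes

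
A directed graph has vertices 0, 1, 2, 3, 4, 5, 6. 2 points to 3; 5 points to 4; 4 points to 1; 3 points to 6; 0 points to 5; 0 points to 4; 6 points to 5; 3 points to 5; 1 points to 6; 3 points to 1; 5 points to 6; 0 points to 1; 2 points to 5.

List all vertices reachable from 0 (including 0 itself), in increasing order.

0, 1, 4, 5, 6

Start at 0.
Its neighbours: 1, 4, 5.
Then their neighbours: 6.
Nothing further is reachable.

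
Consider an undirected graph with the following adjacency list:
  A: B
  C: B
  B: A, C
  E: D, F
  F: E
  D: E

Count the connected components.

2

From A: component {A, B, C}.
From D: component {D, E, F}.
That's 2 components.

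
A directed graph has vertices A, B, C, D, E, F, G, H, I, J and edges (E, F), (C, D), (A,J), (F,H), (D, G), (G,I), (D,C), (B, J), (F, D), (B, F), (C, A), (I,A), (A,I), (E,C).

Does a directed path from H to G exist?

H has no outgoing edges, so nothing is reachable from it.

No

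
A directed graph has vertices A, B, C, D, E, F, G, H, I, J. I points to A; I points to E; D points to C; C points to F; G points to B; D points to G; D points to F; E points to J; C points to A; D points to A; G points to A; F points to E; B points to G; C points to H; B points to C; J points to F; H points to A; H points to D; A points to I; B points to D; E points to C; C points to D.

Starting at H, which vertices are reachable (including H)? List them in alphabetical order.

A, B, C, D, E, F, G, H, I, J

Start at H.
Its neighbours: A, D.
Then their neighbours: C, F, G, I.
Then next layer: B, E.
Then next layer: J.
Every vertex is now reached.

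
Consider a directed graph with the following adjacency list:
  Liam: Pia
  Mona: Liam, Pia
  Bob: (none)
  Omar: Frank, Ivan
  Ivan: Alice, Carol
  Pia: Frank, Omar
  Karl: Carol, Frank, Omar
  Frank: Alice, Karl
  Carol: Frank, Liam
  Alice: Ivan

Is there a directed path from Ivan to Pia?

Explore from Ivan.
Distance 1: reach Alice, Carol.
Distance 2: reach Frank, Liam.
Distance 3: reach Karl, Pia.
Found Pia.

Yes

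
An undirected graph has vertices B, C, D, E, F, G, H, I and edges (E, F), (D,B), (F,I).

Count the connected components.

From B: component {B, D}.
From C: component {C}.
From E: component {E, F, I}.
From G: component {G}.
From H: component {H}.
That's 5 components.

5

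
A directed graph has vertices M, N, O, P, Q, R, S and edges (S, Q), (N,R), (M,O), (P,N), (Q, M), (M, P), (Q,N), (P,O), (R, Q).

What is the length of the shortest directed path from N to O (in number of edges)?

Distance 0: N.
Distance 1: R.
Distance 2: Q.
Distance 3: M.
Distance 4: O, P — contains O.

4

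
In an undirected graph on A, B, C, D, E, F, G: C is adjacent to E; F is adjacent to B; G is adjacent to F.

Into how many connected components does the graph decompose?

4

From A: component {A}.
From B: component {B, F, G}.
From C: component {C, E}.
From D: component {D}.
That's 4 components.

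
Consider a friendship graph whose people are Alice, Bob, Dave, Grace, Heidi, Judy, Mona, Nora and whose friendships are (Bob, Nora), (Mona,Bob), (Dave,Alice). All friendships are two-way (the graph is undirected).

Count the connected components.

From Alice: component {Alice, Dave}.
From Bob: component {Bob, Mona, Nora}.
From Grace: component {Grace}.
From Heidi: component {Heidi}.
From Judy: component {Judy}.
That's 5 components.

5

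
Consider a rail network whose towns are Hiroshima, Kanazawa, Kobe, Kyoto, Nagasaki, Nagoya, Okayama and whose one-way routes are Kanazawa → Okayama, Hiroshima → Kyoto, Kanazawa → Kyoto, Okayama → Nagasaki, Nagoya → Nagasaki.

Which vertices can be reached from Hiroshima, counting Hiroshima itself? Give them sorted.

Hiroshima, Kyoto

Start at Hiroshima.
Its neighbours: Kyoto.
Nothing further is reachable.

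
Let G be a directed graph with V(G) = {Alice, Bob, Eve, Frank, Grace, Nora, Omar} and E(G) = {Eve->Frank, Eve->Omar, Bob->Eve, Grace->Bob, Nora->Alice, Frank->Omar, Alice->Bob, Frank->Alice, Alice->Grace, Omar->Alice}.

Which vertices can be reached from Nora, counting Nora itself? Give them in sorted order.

Start at Nora.
Its neighbours: Alice.
Then their neighbours: Bob, Grace.
Then next layer: Eve.
Then next layer: Frank, Omar.
Every vertex is now reached.

Alice, Bob, Eve, Frank, Grace, Nora, Omar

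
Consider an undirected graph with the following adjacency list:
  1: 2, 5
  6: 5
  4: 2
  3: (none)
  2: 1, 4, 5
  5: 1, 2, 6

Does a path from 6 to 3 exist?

No

Explore from 6.
Distance 1: reach 5.
Distance 2: reach 1, 2.
Distance 3: reach 4.
The search is exhausted without reaching 3; it lies in a different component.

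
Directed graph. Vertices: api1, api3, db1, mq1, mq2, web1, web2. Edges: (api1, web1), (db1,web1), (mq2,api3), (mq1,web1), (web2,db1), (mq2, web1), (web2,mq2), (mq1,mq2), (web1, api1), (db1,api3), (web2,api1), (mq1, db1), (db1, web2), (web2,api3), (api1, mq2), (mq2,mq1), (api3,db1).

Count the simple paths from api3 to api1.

api3→db1→web1→api1
api3→db1→web2→api1
api3→db1→web2→mq2→mq1→web1→api1
api3→db1→web2→mq2→web1→api1

4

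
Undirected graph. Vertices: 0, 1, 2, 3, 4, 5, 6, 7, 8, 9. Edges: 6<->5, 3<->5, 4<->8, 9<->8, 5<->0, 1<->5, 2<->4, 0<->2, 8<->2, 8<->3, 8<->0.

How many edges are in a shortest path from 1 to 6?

Distance 0: 1.
Distance 1: 5.
Distance 2: 0, 3, 6 — contains 6.

2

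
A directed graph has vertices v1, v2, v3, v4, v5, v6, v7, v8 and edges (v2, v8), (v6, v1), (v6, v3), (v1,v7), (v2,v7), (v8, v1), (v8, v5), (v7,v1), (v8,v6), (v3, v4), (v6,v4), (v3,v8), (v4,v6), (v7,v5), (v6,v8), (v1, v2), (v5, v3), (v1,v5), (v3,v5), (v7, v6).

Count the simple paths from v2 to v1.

11

v2→v7→v1
v2→v7→v5→v3→v4→v6→v1
v2→v7→v5→v3→v4→v6→v8→v1
v2→v7→v5→v3→v8→v1
v2→v7→v5→v3→v8→v6→v1
v2→v7→v6→v1
v2→v7→v6→v3→v8→v1
v2→v7→v6→v8→v1
v2→v8→v1
v2→v8→v5→v3→v4→v6→v1
v2→v8→v6→v1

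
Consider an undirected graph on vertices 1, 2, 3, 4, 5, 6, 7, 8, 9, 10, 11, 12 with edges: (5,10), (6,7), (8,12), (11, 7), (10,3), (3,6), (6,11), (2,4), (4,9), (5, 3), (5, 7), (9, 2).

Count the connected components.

4

From 1: component {1}.
From 2: component {2, 4, 9}.
From 3: component {3, 5, 6, 7, 10, 11}.
From 8: component {8, 12}.
That's 4 components.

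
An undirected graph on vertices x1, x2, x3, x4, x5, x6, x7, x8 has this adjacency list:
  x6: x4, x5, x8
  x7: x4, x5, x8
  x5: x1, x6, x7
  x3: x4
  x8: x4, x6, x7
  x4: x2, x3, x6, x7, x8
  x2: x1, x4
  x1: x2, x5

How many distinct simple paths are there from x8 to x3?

7

x8–x4–x3
x8–x6–x4–x3
x8–x6–x5–x1–x2–x4–x3
x8–x6–x5–x7–x4–x3
x8–x7–x4–x3
x8–x7–x5–x1–x2–x4–x3
x8–x7–x5–x6–x4–x3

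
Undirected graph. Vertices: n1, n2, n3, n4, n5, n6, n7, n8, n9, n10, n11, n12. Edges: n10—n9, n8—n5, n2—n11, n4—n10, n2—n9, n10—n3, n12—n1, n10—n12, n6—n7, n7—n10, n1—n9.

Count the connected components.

From n1: component {n1, n2, n3, n4, n6, n7, n9, n10, n11, n12}.
From n5: component {n5, n8}.
That's 2 components.

2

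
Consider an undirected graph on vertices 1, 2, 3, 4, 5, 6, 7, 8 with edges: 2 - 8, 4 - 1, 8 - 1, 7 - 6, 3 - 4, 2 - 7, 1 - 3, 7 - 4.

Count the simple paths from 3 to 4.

3–1–4
3–1–8–2–7–4
3–4

3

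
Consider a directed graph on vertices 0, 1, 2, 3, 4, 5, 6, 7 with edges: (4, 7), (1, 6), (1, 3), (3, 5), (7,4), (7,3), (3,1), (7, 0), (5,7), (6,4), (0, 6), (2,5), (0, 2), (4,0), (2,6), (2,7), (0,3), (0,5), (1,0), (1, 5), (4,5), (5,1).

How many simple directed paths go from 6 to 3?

15

6→4→0→2→5→1→3
6→4→0→2→5→7→3
6→4→0→2→7→3
6→4→0→3
6→4→0→5→1→3
6→4→0→5→7→3
6→4→5→1→0→2→7→3
6→4→5→1→0→3
6→4→5→1→3
6→4→5→7→0→3
6→4→5→7→3
6→4→7→0→2→5→1→3
6→4→7→0→3
6→4→7→0→5→1→3
6→4→7→3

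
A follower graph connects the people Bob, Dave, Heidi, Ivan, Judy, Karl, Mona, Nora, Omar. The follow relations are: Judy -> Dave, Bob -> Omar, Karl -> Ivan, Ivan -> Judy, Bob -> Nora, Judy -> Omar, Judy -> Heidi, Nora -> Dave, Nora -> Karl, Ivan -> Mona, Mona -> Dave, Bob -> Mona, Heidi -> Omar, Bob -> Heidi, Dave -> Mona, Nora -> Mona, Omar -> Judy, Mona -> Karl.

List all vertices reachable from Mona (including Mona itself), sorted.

Start at Mona.
Its neighbours: Dave, Karl.
Then their neighbours: Ivan.
Then next layer: Judy.
Then next layer: Heidi, Omar.
Nothing further is reachable.

Dave, Heidi, Ivan, Judy, Karl, Mona, Omar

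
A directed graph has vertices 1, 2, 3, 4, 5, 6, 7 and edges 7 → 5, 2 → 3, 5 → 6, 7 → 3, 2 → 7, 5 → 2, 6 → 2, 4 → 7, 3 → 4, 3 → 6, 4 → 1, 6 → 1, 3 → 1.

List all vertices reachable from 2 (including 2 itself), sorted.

Start at 2.
Its neighbours: 3, 7.
Then their neighbours: 1, 4, 5, 6.
Every vertex is now reached.

1, 2, 3, 4, 5, 6, 7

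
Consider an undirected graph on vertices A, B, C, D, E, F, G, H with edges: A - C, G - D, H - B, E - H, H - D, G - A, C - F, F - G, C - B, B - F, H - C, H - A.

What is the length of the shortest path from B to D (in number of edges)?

Distance 0: B.
Distance 1: C, F, H.
Distance 2: A, D, E, G — contains D.

2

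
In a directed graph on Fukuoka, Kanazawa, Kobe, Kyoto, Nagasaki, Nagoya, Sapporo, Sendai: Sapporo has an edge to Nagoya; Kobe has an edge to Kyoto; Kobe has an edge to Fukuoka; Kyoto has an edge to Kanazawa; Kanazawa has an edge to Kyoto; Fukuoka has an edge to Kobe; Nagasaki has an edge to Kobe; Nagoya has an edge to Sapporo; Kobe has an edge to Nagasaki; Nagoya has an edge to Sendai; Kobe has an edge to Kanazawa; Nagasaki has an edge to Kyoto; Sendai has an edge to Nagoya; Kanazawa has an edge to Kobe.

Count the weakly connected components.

From Fukuoka: component {Fukuoka, Kanazawa, Kobe, Kyoto, Nagasaki}.
From Nagoya: component {Nagoya, Sapporo, Sendai}.
That's 2 components.

2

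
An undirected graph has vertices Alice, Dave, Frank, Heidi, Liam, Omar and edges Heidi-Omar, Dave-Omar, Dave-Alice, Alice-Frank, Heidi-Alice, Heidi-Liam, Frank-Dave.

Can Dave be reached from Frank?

Yes

Explore from Frank.
Distance 1: reach Alice, Dave.
Found Dave.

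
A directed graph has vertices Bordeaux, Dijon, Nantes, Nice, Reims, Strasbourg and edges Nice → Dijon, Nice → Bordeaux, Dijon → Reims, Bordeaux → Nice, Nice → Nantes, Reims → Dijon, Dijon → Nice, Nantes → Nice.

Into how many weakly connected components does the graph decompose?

From Bordeaux: component {Bordeaux, Dijon, Nantes, Nice, Reims}.
From Strasbourg: component {Strasbourg}.
That's 2 components.

2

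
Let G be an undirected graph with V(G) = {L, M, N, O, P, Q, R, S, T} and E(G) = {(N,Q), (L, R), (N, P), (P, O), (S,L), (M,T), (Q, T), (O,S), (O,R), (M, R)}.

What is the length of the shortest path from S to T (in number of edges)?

4

Distance 0: S.
Distance 1: L, O.
Distance 2: P, R.
Distance 3: M, N.
Distance 4: Q, T — contains T.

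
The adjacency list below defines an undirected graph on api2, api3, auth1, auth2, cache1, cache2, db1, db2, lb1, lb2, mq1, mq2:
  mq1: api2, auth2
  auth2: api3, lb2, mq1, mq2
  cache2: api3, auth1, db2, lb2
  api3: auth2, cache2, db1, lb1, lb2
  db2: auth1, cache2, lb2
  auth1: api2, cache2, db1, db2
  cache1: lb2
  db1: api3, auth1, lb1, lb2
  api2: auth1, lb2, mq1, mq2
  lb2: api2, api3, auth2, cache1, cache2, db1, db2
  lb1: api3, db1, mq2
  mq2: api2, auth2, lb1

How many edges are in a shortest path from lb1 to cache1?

3

Distance 0: lb1.
Distance 1: api3, db1, mq2.
Distance 2: api2, auth1, auth2, cache2, lb2.
Distance 3: cache1, db2, mq1 — contains cache1.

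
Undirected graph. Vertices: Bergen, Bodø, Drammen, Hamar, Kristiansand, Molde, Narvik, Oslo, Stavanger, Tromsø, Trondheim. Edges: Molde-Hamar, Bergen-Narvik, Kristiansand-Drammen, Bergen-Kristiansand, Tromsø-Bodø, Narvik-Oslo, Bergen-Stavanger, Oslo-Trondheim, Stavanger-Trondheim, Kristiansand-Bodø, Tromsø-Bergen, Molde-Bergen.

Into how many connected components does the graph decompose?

From Bergen: component {Bergen, Bodø, Drammen, Hamar, Kristiansand, Molde, Narvik, Oslo, Stavanger, Tromsø, Trondheim}.
That's 1 component.

1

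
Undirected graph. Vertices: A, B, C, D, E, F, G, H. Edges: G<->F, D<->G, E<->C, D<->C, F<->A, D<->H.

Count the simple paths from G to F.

1

G–F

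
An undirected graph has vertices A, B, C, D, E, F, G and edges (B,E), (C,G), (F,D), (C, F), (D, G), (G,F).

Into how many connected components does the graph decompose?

From A: component {A}.
From B: component {B, E}.
From C: component {C, D, F, G}.
That's 3 components.

3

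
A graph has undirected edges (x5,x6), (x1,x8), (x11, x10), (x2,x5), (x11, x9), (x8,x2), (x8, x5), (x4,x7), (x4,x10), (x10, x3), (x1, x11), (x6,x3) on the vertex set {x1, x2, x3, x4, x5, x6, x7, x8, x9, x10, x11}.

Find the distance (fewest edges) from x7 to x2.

6

Distance 0: x7.
Distance 1: x4.
Distance 2: x10.
Distance 3: x3, x11.
Distance 4: x1, x6, x9.
Distance 5: x5, x8.
Distance 6: x2 — contains x2.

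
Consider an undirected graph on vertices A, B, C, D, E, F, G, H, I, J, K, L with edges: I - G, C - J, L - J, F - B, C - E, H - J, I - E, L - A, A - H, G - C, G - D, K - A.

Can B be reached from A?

No

Explore from A.
Distance 1: reach H, K, L.
Distance 2: reach J.
Distance 3: reach C.
Distance 4: reach E, G.
Distance 5: reach D, I.
The search is exhausted without reaching B; it lies in a different component.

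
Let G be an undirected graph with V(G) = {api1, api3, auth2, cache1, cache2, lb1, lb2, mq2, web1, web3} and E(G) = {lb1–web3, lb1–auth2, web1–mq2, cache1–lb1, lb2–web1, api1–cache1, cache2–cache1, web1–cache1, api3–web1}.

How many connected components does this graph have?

From api1: component {api1, api3, auth2, cache1, cache2, lb1, lb2, mq2, web1, web3}.
That's 1 component.

1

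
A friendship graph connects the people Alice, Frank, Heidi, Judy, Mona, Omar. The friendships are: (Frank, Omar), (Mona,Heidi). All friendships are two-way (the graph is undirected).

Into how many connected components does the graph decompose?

From Alice: component {Alice}.
From Frank: component {Frank, Omar}.
From Heidi: component {Heidi, Mona}.
From Judy: component {Judy}.
That's 4 components.

4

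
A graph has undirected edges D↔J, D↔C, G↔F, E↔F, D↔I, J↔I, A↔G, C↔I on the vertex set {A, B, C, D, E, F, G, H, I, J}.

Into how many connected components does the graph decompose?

From A: component {A, E, F, G}.
From B: component {B}.
From C: component {C, D, I, J}.
From H: component {H}.
That's 4 components.

4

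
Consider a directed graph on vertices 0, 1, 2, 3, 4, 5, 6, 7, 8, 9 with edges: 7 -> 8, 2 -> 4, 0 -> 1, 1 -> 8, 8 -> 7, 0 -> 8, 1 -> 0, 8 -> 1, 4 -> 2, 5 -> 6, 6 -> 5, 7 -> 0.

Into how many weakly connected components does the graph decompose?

From 0: component {0, 1, 7, 8}.
From 2: component {2, 4}.
From 3: component {3}.
From 5: component {5, 6}.
From 9: component {9}.
That's 5 components.

5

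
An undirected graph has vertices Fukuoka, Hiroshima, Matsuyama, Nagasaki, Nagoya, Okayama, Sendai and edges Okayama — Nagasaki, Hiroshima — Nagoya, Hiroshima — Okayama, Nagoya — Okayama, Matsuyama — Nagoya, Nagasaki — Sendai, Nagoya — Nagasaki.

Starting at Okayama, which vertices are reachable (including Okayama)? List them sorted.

Hiroshima, Matsuyama, Nagasaki, Nagoya, Okayama, Sendai

Start at Okayama.
Its neighbours: Hiroshima, Nagasaki, Nagoya.
Then their neighbours: Matsuyama, Sendai.
Nothing further is reachable.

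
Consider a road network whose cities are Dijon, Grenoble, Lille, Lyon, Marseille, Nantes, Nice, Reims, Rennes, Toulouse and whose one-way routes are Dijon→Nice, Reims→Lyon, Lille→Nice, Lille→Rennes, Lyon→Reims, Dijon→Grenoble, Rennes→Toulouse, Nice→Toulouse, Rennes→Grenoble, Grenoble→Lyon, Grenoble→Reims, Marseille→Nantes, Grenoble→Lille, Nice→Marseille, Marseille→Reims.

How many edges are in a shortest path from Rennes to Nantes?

Distance 0: Rennes.
Distance 1: Grenoble, Toulouse.
Distance 2: Lille, Lyon, Reims.
Distance 3: Nice.
Distance 4: Marseille.
Distance 5: Nantes — contains Nantes.

5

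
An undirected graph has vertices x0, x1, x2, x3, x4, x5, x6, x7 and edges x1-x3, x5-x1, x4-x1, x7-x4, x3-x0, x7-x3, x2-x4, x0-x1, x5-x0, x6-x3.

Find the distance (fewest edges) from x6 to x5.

3

Distance 0: x6.
Distance 1: x3.
Distance 2: x0, x1, x7.
Distance 3: x4, x5 — contains x5.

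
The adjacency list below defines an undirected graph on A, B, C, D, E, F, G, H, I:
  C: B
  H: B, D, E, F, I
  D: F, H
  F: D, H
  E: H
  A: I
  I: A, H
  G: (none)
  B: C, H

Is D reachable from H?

Explore from H.
Distance 1: reach B, D, E, F, I.
Found D.

Yes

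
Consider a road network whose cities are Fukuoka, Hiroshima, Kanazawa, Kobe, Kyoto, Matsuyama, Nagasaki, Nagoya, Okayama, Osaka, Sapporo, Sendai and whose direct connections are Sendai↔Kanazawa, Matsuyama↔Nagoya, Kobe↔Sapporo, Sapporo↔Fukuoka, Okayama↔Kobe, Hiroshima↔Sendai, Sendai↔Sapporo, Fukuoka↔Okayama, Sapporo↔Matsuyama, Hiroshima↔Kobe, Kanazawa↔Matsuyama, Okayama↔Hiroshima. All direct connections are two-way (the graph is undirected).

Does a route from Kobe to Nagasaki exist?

Explore from Kobe.
Distance 1: reach Hiroshima, Okayama, Sapporo.
Distance 2: reach Fukuoka, Matsuyama, Sendai.
Distance 3: reach Kanazawa, Nagoya.
The search is exhausted without reaching Nagasaki; it lies in a different component.

No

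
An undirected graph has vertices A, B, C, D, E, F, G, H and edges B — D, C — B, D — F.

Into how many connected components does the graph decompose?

5

From A: component {A}.
From B: component {B, C, D, F}.
From E: component {E}.
From G: component {G}.
From H: component {H}.
That's 5 components.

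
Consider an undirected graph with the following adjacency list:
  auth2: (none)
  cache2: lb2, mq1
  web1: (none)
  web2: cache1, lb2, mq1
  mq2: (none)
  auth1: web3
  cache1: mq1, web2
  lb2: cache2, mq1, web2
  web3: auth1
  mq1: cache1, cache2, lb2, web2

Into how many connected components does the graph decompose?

From auth1: component {auth1, web3}.
From auth2: component {auth2}.
From cache1: component {cache1, cache2, lb2, mq1, web2}.
From mq2: component {mq2}.
From web1: component {web1}.
That's 5 components.

5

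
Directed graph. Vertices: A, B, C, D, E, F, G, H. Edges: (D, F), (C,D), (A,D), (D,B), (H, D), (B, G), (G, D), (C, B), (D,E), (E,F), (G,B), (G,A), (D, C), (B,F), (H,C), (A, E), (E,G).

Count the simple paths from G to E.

3

G→A→D→E
G→A→E
G→D→E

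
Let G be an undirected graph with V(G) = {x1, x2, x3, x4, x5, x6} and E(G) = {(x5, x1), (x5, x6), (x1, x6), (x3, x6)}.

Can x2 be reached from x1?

No

Explore from x1.
Distance 1: reach x5, x6.
Distance 2: reach x3.
The search is exhausted without reaching x2; it lies in a different component.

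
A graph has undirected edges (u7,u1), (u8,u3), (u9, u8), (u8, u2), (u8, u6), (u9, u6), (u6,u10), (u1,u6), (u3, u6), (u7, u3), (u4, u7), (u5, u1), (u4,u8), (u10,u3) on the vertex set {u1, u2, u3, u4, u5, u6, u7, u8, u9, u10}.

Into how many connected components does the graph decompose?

From u1: component {u1, u2, u3, u4, u5, u6, u7, u8, u9, u10}.
That's 1 component.

1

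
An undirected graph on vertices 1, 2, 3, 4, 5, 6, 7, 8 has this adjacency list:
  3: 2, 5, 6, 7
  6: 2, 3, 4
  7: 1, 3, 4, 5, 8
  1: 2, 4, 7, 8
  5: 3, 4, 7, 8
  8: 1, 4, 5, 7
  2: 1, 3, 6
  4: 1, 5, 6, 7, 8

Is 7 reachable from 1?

Explore from 1.
Distance 1: reach 2, 4, 7, 8.
Found 7.

Yes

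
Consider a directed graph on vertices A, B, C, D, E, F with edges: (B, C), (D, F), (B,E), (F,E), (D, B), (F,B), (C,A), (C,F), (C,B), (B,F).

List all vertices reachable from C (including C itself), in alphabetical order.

A, B, C, E, F

Start at C.
Its neighbours: A, B, F.
Then their neighbours: E.
Nothing further is reachable.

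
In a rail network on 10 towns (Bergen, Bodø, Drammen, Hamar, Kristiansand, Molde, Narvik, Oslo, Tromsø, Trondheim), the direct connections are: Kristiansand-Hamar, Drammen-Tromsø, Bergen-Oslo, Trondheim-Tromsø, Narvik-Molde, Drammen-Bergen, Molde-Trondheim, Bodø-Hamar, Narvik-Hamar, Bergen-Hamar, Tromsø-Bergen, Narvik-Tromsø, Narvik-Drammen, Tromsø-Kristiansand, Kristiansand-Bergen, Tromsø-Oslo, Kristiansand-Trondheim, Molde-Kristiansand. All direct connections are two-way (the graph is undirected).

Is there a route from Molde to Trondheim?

Explore from Molde.
Distance 1: reach Kristiansand, Narvik, Trondheim.
Found Trondheim.

Yes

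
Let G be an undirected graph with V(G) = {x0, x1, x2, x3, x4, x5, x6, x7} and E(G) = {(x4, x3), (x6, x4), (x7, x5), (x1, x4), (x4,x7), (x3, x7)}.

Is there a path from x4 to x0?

Explore from x4.
Distance 1: reach x1, x3, x6, x7.
Distance 2: reach x5.
The search is exhausted without reaching x0; it lies in a different component.

No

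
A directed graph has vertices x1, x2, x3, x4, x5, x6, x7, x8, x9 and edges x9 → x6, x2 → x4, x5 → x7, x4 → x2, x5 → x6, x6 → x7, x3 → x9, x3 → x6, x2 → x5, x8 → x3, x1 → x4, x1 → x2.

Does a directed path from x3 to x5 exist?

Explore from x3.
Distance 1: reach x6, x9.
Distance 2: reach x7.
The search from x3 is exhausted; no directed path reaches x5.

No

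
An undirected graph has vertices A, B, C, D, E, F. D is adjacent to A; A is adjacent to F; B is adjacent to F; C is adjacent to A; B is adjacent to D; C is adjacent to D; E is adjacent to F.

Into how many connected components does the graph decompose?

1

From A: component {A, B, C, D, E, F}.
That's 1 component.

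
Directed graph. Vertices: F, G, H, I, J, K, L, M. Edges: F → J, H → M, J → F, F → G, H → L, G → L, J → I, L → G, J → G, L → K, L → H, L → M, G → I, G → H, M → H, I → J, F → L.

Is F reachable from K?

No

K has no outgoing edges, so nothing is reachable from it.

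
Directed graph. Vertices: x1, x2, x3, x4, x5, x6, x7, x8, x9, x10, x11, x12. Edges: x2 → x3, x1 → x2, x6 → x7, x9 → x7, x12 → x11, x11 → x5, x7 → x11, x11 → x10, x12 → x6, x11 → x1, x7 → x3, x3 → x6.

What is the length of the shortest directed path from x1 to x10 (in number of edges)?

6

Distance 0: x1.
Distance 1: x2.
Distance 2: x3.
Distance 3: x6.
Distance 4: x7.
Distance 5: x11.
Distance 6: x5, x10 — contains x10.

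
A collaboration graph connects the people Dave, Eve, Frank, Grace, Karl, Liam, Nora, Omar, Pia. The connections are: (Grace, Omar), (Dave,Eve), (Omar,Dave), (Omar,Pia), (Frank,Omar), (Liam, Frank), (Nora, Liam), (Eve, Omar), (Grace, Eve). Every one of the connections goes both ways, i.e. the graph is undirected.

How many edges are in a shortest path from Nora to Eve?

Distance 0: Nora.
Distance 1: Liam.
Distance 2: Frank.
Distance 3: Omar.
Distance 4: Dave, Eve, Grace, Pia — contains Eve.

4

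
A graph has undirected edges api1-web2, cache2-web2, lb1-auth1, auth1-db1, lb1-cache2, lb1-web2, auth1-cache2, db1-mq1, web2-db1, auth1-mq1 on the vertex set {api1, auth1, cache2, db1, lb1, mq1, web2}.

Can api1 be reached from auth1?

Explore from auth1.
Distance 1: reach cache2, db1, lb1, mq1.
Distance 2: reach web2.
Distance 3: reach api1.
Found api1.

Yes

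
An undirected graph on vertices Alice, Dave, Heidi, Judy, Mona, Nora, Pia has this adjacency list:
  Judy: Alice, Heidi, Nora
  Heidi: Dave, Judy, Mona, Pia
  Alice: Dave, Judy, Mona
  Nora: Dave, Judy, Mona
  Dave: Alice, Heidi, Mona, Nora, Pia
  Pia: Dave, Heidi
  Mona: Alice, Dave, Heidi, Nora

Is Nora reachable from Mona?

Explore from Mona.
Distance 1: reach Alice, Dave, Heidi, Nora.
Found Nora.

Yes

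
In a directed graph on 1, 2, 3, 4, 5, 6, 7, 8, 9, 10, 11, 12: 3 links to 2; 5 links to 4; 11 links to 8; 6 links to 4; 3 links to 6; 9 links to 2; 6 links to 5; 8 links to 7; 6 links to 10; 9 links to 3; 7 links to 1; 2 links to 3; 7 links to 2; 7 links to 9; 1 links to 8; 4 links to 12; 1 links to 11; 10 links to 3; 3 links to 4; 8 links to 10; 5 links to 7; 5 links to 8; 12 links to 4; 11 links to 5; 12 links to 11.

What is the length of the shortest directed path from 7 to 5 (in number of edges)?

3

Distance 0: 7.
Distance 1: 1, 2, 9.
Distance 2: 3, 8, 11.
Distance 3: 4, 5, 6, 10 — contains 5.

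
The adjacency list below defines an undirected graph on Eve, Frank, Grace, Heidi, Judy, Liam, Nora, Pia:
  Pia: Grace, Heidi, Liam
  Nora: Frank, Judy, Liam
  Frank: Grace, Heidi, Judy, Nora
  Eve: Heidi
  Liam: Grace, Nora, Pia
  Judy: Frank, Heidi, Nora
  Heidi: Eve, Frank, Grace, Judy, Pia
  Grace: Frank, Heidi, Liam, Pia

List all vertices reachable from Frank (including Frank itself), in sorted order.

Eve, Frank, Grace, Heidi, Judy, Liam, Nora, Pia

Start at Frank.
Its neighbours: Grace, Heidi, Judy, Nora.
Then their neighbours: Eve, Liam, Pia.
Every vertex is now reached.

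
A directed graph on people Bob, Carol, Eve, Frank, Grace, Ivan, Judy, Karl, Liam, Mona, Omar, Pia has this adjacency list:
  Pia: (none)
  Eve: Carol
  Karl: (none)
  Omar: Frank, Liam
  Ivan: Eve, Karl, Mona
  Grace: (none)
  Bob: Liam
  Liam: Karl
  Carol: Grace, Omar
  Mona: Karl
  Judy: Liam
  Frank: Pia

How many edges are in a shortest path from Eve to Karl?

Distance 0: Eve.
Distance 1: Carol.
Distance 2: Grace, Omar.
Distance 3: Frank, Liam.
Distance 4: Karl, Pia — contains Karl.

4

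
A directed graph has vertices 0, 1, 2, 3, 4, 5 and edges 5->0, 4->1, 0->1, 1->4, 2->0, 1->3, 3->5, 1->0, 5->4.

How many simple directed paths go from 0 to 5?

0→1→3→5

1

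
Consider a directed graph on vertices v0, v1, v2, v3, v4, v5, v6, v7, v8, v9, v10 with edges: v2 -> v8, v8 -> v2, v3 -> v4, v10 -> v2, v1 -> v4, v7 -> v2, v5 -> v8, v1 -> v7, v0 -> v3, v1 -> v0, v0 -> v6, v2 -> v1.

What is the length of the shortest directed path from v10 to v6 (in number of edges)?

4

Distance 0: v10.
Distance 1: v2.
Distance 2: v1, v8.
Distance 3: v0, v4, v7.
Distance 4: v3, v6 — contains v6.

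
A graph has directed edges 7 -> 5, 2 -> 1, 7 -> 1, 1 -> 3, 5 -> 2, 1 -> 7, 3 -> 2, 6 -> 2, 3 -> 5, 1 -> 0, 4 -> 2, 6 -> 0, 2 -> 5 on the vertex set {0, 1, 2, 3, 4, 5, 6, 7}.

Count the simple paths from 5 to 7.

5→2→1→7

1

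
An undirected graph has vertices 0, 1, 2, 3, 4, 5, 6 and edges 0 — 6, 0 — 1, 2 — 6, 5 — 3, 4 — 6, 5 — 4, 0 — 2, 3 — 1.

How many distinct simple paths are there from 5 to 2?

4

5–3–1–0–2
5–3–1–0–6–2
5–4–6–0–2
5–4–6–2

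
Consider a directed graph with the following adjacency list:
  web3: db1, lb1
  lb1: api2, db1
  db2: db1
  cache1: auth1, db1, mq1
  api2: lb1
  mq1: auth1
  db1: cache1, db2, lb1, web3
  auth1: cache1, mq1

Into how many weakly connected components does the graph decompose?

1

From api2: component {api2, auth1, cache1, db1, db2, lb1, mq1, web3}.
That's 1 component.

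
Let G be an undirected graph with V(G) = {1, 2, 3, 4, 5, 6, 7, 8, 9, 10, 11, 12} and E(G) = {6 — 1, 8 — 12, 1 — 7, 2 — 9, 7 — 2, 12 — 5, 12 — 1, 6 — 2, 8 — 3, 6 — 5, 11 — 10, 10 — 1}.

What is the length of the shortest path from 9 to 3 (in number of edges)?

Distance 0: 9.
Distance 1: 2.
Distance 2: 6, 7.
Distance 3: 1, 5.
Distance 4: 10, 12.
Distance 5: 8, 11.
Distance 6: 3 — contains 3.

6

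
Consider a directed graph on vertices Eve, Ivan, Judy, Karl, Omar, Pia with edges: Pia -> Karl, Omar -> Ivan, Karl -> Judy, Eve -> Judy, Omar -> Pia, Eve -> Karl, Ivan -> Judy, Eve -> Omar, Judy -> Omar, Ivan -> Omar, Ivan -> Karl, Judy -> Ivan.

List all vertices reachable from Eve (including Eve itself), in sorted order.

Eve, Ivan, Judy, Karl, Omar, Pia

Start at Eve.
Its neighbours: Judy, Karl, Omar.
Then their neighbours: Ivan, Pia.
Every vertex is now reached.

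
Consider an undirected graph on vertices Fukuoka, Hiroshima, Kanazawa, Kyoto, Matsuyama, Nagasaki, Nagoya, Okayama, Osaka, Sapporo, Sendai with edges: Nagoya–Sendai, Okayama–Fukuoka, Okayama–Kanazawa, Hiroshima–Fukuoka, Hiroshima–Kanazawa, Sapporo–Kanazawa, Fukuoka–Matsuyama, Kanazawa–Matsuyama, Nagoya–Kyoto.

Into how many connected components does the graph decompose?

From Fukuoka: component {Fukuoka, Hiroshima, Kanazawa, Matsuyama, Okayama, Sapporo}.
From Kyoto: component {Kyoto, Nagoya, Sendai}.
From Nagasaki: component {Nagasaki}.
From Osaka: component {Osaka}.
That's 4 components.

4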